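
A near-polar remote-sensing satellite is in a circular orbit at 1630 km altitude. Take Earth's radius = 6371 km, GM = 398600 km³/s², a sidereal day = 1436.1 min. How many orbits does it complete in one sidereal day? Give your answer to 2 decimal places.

Semi-major axis a = 6371 + 1630 = 8001 km. Period T = 2π√(a³/μ) = 2π√(8001³/398600) = 7122.4 s = 118.71 min.
Orbits per sidereal day = 86166 / 7122.4 = 12.098.

12.10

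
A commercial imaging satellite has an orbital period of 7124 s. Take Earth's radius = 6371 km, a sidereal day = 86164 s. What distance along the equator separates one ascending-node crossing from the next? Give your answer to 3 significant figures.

During one orbit Earth rotates (7124.0 / 86164) × 360° = 29.76°.
At the equator that is 29.76° × (2π·6371/360) km/° = 29.76 × 111.2 = 3310 km.

3310 km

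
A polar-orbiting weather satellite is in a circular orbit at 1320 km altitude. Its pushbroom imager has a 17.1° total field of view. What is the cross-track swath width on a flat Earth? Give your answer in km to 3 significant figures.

Half-angle = 17.1°/2 = 8.55°.
Swath width ≈ 2h·tan(θ/2) = 2 × 1320 × tan(8.55°) = 396.9 km.

397 km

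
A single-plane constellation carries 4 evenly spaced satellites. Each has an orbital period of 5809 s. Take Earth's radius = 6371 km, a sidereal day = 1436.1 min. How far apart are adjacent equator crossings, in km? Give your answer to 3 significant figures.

Single-satellite node shift = (5809.0/86166) × 360° = 24.27°.
With 4 satellites evenly phased, successive equator crossings are 24.27/4 = 6.067° apart.
That is 6.067 × 111.2 = 675 km at the equator.

675 km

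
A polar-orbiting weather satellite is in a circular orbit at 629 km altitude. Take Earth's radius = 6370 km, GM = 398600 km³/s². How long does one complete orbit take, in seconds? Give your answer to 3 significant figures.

5830 seconds

Semi-major axis a = 6370 + 629 = 6999 km. Period T = 2π√(a³/μ) = 2π√(6999³/398600) = 5827.3 s = 97.12 min.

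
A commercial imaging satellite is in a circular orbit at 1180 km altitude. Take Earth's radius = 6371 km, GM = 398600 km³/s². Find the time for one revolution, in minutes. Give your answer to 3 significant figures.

Semi-major axis a = 6371 + 1180 = 7551 km. Period T = 2π√(a³/μ) = 2π√(7551³/398600) = 6530.1 s = 108.83 min.

109 min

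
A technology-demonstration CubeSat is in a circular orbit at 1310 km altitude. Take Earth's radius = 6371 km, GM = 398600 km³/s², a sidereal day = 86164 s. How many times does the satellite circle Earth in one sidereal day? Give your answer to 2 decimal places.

12.86

Semi-major axis a = 6371 + 1310 = 7681 km. Period T = 2π√(a³/μ) = 2π√(7681³/398600) = 6699.4 s = 111.66 min.
Orbits per sidereal day = 86164 / 6699.4 = 12.861.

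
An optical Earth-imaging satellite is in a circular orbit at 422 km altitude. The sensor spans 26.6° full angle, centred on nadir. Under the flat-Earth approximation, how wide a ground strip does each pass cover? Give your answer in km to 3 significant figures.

200 km

Half-angle = 26.6°/2 = 13.3°.
Swath width ≈ 2h·tan(θ/2) = 2 × 422 × tan(13.3°) = 199.5 km.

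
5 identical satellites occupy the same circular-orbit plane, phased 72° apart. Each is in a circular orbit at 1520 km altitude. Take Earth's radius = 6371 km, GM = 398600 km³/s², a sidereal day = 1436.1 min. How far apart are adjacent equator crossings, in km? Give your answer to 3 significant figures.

648 km

Semi-major axis a = 6371 + 1520 = 7891 km. Period T = 2π√(a³/μ) = 2π√(7891³/398600) = 6976.0 s = 116.27 min.
Single-satellite node shift = (6976.0/86166) × 360° = 29.15°.
With 5 satellites evenly phased, successive equator crossings are 29.15/5 = 5.829° apart.
That is 5.829 × 111.2 = 648 km at the equator.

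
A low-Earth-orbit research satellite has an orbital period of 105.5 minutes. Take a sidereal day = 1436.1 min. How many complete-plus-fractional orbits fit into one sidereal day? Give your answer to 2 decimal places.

13.61

T = 105.5 min = 6330.0 s.
Orbits per sidereal day = 86166 / 6330.0 = 13.612.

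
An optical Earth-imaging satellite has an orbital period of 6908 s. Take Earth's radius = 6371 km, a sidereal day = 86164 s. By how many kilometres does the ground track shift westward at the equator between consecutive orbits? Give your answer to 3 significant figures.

3210 km

During one orbit Earth rotates (6908.0 / 86164) × 360° = 28.86°.
At the equator that is 28.86° × (2π·6371/360) km/° = 28.86 × 111.2 = 3209 km.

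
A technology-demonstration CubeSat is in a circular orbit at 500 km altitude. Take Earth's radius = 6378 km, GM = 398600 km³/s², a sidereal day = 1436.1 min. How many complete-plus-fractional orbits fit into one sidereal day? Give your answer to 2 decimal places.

15.18

Semi-major axis a = 6378 + 500 = 6878 km. Period T = 2π√(a³/μ) = 2π√(6878³/398600) = 5676.8 s = 94.61 min.
Orbits per sidereal day = 86166 / 5676.8 = 15.179.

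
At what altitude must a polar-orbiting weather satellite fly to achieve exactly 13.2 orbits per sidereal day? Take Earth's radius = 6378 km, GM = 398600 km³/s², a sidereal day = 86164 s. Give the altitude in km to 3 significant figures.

Required period T = 86164 / 13.2 = 6527.6 s.
From T = 2π√(a³/μ): a = (μ T²/4π²)^(1/3) = (398600 × 6527.6² / 4π²)^(1/3) = 7549 km.
Altitude h = a − R = 7549 − 6378 = 1171 km.

1170 km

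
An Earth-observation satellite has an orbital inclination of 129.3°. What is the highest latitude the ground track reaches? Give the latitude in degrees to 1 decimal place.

50.7°

Retrograde orbit: the ground track reaches ±(180° − i) = ±(180 − 129.3) = ±50.7°.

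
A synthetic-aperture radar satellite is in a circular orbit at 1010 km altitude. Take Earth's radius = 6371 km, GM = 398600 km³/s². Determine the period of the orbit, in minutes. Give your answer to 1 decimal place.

105.2 min

Semi-major axis a = 6371 + 1010 = 7381 km. Period T = 2π√(a³/μ) = 2π√(7381³/398600) = 6310.8 s = 105.18 min.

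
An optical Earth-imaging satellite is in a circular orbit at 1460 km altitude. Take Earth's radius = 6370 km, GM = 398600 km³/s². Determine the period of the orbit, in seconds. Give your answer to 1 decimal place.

Semi-major axis a = 6370 + 1460 = 7830 km. Period T = 2π√(a³/μ) = 2π√(7830³/398600) = 6895.3 s = 114.92 min.

6895.3 seconds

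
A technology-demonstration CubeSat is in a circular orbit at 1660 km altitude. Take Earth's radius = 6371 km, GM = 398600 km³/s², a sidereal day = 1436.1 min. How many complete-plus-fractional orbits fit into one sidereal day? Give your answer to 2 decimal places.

12.03

Semi-major axis a = 6371 + 1660 = 8031 km. Period T = 2π√(a³/μ) = 2π√(8031³/398600) = 7162.5 s = 119.38 min.
Orbits per sidereal day = 86166 / 7162.5 = 12.030.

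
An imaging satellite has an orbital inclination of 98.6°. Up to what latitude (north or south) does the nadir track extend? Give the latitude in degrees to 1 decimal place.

81.4°

Retrograde orbit: the ground track reaches ±(180° − i) = ±(180 − 98.6) = ±81.4°.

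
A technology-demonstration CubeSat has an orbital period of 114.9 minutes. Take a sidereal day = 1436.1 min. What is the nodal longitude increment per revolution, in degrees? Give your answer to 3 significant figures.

28.8°

T = 114.9 min = 6894.0 s.
During one orbit Earth rotates (6894.0 / 86166) × 360° = 28.80°.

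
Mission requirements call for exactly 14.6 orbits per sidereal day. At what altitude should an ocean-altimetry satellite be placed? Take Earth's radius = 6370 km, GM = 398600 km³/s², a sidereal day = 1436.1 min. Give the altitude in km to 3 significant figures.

Required period T = 86166 / 14.6 = 5901.8 s.
From T = 2π√(a³/μ): a = (μ T²/4π²)^(1/3) = (398600 × 5901.8² / 4π²)^(1/3) = 7059 km.
Altitude h = a − R = 7059 − 6370 = 689 km.

689 km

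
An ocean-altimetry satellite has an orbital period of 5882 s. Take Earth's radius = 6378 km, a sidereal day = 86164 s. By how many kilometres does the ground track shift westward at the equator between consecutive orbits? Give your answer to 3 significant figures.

2740 km

During one orbit Earth rotates (5882.0 / 86164) × 360° = 24.58°.
At the equator that is 24.58° × (2π·6378/360) km/° = 24.58 × 111.3 = 2736 km.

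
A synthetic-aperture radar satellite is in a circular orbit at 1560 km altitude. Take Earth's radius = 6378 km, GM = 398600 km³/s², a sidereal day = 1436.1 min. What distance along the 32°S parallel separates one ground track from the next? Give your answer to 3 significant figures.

Semi-major axis a = 6378 + 1560 = 7938 km. Period T = 2π√(a³/μ) = 2π√(7938³/398600) = 7038.5 s = 117.31 min.
Node shift per orbit = (7038.5/86166) × 360° = 29.41°.
Equatorial spacing = 29.41 × 111.3 km/° = 3273 km.
At 32° latitude, spacing = 3273 × cos(32°) = 2776 km.

2780 km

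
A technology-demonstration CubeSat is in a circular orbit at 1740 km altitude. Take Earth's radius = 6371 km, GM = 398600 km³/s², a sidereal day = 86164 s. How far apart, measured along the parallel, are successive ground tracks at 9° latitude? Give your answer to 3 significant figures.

3340 km

Semi-major axis a = 6371 + 1740 = 8111 km. Period T = 2π√(a³/μ) = 2π√(8111³/398600) = 7269.8 s = 121.16 min.
Node shift per orbit = (7269.8/86164) × 360° = 30.37°.
Equatorial spacing = 30.37 × 111.2 km/° = 3377 km.
At 9° latitude, spacing = 3377 × cos(9°) = 3336 km.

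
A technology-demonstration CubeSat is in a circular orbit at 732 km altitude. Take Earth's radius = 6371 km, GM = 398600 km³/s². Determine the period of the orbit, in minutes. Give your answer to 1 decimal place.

Semi-major axis a = 6371 + 732 = 7103 km. Period T = 2π√(a³/μ) = 2π√(7103³/398600) = 5957.6 s = 99.29 min.

99.3 min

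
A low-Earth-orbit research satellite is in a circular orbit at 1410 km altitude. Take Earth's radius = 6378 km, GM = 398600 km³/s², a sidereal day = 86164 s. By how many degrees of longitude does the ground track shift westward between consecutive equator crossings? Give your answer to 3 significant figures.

Semi-major axis a = 6378 + 1410 = 7788 km. Period T = 2π√(a³/μ) = 2π√(7788³/398600) = 6839.9 s = 114.00 min.
During one orbit Earth rotates (6839.9 / 86164) × 360° = 28.58°.

28.6°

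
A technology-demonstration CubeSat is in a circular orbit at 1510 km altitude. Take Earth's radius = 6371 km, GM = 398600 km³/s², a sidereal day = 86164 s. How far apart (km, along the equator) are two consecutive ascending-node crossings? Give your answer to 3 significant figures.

3230 km

Semi-major axis a = 6371 + 1510 = 7881 km. Period T = 2π√(a³/μ) = 2π√(7881³/398600) = 6962.8 s = 116.05 min.
During one orbit Earth rotates (6962.8 / 86164) × 360° = 29.09°.
At the equator that is 29.09° × (2π·6371/360) km/° = 29.09 × 111.2 = 3235 km.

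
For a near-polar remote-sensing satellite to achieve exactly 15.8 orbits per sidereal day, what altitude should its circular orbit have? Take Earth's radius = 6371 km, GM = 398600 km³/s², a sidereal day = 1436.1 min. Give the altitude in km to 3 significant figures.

325 km

Required period T = 86166 / 15.8 = 5453.5 s.
From T = 2π√(a³/μ): a = (μ T²/4π²)^(1/3) = (398600 × 5453.5² / 4π²)^(1/3) = 6696 km.
Altitude h = a − R = 6696 − 6371 = 325 km.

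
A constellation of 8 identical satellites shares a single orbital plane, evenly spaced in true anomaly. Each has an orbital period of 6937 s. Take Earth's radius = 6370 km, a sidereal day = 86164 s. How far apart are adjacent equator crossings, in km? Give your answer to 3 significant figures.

Single-satellite node shift = (6937.0/86164) × 360° = 28.98°.
With 8 satellites evenly phased, successive equator crossings are 28.98/8 = 3.623° apart.
That is 3.623 × 111.2 = 403 km at the equator.

403 km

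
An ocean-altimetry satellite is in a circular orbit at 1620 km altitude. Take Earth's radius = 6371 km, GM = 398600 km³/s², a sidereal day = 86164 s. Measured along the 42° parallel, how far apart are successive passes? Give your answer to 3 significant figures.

2450 km

Semi-major axis a = 6371 + 1620 = 7991 km. Period T = 2π√(a³/μ) = 2π√(7991³/398600) = 7109.1 s = 118.48 min.
Node shift per orbit = (7109.1/86164) × 360° = 29.70°.
Equatorial spacing = 29.70 × 111.2 km/° = 3303 km.
At 42° latitude, spacing = 3303 × cos(42°) = 2454 km.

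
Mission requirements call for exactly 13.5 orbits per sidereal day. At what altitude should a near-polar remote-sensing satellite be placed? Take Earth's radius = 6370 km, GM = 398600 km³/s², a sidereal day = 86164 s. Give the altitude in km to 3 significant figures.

1070 km

Required period T = 86164 / 13.5 = 6382.5 s.
From T = 2π√(a³/μ): a = (μ T²/4π²)^(1/3) = (398600 × 6382.5² / 4π²)^(1/3) = 7437 km.
Altitude h = a − R = 7437 − 6370 = 1067 km.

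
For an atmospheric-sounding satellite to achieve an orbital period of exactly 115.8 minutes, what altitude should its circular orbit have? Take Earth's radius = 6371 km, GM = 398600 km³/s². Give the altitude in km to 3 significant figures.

T = 115.8 min = 6948.0 s.
From T = 2π√(a³/μ): a = (μ T²/4π²)^(1/3) = (398600 × 6948.0² / 4π²)^(1/3) = 7870 km.
Altitude h = a − R = 7870 − 6371 = 1499 km.

1500 km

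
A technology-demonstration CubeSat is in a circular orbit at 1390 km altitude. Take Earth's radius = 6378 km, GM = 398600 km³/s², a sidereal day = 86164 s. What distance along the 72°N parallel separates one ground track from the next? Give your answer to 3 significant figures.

979 km

Semi-major axis a = 6378 + 1390 = 7768 km. Period T = 2π√(a³/μ) = 2π√(7768³/398600) = 6813.6 s = 113.56 min.
Node shift per orbit = (6813.6/86164) × 360° = 28.47°.
Equatorial spacing = 28.47 × 111.3 km/° = 3169 km.
At 72° latitude, spacing = 3169 × cos(72°) = 979 km.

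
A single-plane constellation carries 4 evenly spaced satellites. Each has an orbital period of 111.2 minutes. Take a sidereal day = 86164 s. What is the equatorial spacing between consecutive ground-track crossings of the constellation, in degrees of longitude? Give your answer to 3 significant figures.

T = 111.2 min = 6672.0 s.
Single-satellite node shift = (6672.0/86164) × 360° = 27.88°.
With 4 satellites evenly phased, successive equator crossings are 27.88/4 = 6.969° apart.

6.97°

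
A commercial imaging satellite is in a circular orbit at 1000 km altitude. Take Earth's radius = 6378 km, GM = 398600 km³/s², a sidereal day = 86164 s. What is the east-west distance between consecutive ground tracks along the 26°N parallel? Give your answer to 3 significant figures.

Semi-major axis a = 6378 + 1000 = 7378 km. Period T = 2π√(a³/μ) = 2π√(7378³/398600) = 6306.9 s = 105.12 min.
Node shift per orbit = (6306.9/86164) × 360° = 26.35°.
Equatorial spacing = 26.35 × 111.3 km/° = 2933 km.
At 26° latitude, spacing = 2933 × cos(26°) = 2636 km.

2640 km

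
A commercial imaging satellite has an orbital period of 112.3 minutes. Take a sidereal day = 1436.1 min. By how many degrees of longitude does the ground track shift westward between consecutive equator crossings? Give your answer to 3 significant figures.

T = 112.3 min = 6738.0 s.
During one orbit Earth rotates (6738.0 / 86166) × 360° = 28.15°.

28.2°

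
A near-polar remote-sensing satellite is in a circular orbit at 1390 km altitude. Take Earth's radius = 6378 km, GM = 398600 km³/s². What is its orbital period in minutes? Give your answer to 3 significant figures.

Semi-major axis a = 6378 + 1390 = 7768 km. Period T = 2π√(a³/μ) = 2π√(7768³/398600) = 6813.6 s = 113.56 min.

114 min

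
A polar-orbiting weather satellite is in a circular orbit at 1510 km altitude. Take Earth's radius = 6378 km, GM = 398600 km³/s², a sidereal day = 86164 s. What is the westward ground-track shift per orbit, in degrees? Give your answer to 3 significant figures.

29.1°

Semi-major axis a = 6378 + 1510 = 7888 km. Period T = 2π√(a³/μ) = 2π√(7888³/398600) = 6972.1 s = 116.20 min.
During one orbit Earth rotates (6972.1 / 86164) × 360° = 29.13°.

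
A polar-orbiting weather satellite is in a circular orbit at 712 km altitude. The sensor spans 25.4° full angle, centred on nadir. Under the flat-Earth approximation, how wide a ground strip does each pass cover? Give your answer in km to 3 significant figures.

Half-angle = 25.4°/2 = 12.7°.
Swath width ≈ 2h·tan(θ/2) = 2 × 712 × tan(12.7°) = 320.9 km.

321 km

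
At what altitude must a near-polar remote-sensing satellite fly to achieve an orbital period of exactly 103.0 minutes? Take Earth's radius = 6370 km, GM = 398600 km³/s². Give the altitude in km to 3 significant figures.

909 km

T = 103.0 min = 6180.0 s.
From T = 2π√(a³/μ): a = (μ T²/4π²)^(1/3) = (398600 × 6180.0² / 4π²)^(1/3) = 7279 km.
Altitude h = a − R = 7279 − 6370 = 909 km.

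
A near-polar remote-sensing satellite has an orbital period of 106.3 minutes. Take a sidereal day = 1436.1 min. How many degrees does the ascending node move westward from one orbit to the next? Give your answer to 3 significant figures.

26.6°

T = 106.3 min = 6378.0 s.
During one orbit Earth rotates (6378.0 / 86166) × 360° = 26.65°.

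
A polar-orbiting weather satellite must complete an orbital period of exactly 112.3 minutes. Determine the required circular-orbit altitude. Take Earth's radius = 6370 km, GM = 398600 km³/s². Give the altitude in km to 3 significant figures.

T = 112.3 min = 6738.0 s.
From T = 2π√(a³/μ): a = (μ T²/4π²)^(1/3) = (398600 × 6738.0² / 4π²)^(1/3) = 7710 km.
Altitude h = a − R = 7710 − 6370 = 1340 km.

1340 km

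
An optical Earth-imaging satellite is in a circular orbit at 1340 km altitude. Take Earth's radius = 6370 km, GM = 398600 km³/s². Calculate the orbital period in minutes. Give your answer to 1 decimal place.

112.3 min

Semi-major axis a = 6370 + 1340 = 7710 km. Period T = 2π√(a³/μ) = 2π√(7710³/398600) = 6737.4 s = 112.29 min.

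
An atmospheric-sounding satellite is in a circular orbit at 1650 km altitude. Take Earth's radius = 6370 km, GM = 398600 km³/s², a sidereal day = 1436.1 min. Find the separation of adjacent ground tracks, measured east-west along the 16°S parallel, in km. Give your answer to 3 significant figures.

3190 km

Semi-major axis a = 6370 + 1650 = 8020 km. Period T = 2π√(a³/μ) = 2π√(8020³/398600) = 7147.8 s = 119.13 min.
Node shift per orbit = (7147.8/86166) × 360° = 29.86°.
Equatorial spacing = 29.86 × 111.2 km/° = 3320 km.
At 16° latitude, spacing = 3320 × cos(16°) = 3192 km.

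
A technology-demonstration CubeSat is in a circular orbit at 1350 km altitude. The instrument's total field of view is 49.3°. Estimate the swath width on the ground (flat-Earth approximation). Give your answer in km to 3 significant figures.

1240 km

Half-angle = 49.3°/2 = 24.65°.
Swath width ≈ 2h·tan(θ/2) = 2 × 1350 × tan(24.65°) = 1239.0 km.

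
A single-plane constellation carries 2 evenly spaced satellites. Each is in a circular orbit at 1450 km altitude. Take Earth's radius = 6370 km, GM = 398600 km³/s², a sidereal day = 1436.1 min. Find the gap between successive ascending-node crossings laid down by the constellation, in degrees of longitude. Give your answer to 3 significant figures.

14.4°

Semi-major axis a = 6370 + 1450 = 7820 km. Period T = 2π√(a³/μ) = 2π√(7820³/398600) = 6882.1 s = 114.70 min.
Single-satellite node shift = (6882.1/86166) × 360° = 28.75°.
With 2 satellites evenly phased, successive equator crossings are 28.75/2 = 14.377° apart.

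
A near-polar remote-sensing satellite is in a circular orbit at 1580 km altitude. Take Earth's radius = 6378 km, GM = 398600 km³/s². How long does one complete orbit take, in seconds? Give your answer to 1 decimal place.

Semi-major axis a = 6378 + 1580 = 7958 km. Period T = 2π√(a³/μ) = 2π√(7958³/398600) = 7065.1 s = 117.75 min.

7065.1 seconds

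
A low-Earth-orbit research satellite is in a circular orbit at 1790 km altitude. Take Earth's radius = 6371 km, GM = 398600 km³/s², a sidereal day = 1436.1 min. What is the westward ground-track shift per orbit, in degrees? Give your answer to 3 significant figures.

Semi-major axis a = 6371 + 1790 = 8161 km. Period T = 2π√(a³/μ) = 2π√(8161³/398600) = 7337.1 s = 122.29 min.
During one orbit Earth rotates (7337.1 / 86166) × 360° = 30.65°.

30.7°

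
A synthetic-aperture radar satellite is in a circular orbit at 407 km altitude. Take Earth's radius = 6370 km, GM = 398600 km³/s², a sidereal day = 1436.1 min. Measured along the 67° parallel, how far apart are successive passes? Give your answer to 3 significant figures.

Semi-major axis a = 6370 + 407 = 6777 km. Period T = 2π√(a³/μ) = 2π√(6777³/398600) = 5552.2 s = 92.54 min.
Node shift per orbit = (5552.2/86166) × 360° = 23.20°.
Equatorial spacing = 23.20 × 111.2 km/° = 2579 km.
At 67° latitude, spacing = 2579 × cos(67°) = 1008 km.

1010 km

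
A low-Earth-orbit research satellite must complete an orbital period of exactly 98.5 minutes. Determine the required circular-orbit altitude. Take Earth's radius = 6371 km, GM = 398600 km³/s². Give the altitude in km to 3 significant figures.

694 km

T = 98.5 min = 5910.0 s.
From T = 2π√(a³/μ): a = (μ T²/4π²)^(1/3) = (398600 × 5910.0² / 4π²)^(1/3) = 7065 km.
Altitude h = a − R = 7065 − 6371 = 694 km.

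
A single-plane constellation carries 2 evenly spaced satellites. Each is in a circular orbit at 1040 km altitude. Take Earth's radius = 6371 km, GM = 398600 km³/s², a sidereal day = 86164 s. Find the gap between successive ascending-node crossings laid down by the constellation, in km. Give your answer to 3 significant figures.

1470 km

Semi-major axis a = 6371 + 1040 = 7411 km. Period T = 2π√(a³/μ) = 2π√(7411³/398600) = 6349.3 s = 105.82 min.
Single-satellite node shift = (6349.3/86164) × 360° = 26.53°.
With 2 satellites evenly phased, successive equator crossings are 26.53/2 = 13.264° apart.
That is 13.264 × 111.2 = 1475 km at the equator.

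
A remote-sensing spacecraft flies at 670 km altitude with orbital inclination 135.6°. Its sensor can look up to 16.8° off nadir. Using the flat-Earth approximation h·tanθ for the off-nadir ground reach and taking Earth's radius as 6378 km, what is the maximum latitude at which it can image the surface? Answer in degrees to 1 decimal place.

Retrograde orbit: the ground track reaches ±(180° − i) = ±(180 − 135.6) = ±44.4°.
Sensor half-swath on the ground ≈ 670·tan(16.8°) = 202 km = 1.82° of latitude.
Maximum observable latitude ≈ 44.4 + 1.82 = 46.2°.

46.2°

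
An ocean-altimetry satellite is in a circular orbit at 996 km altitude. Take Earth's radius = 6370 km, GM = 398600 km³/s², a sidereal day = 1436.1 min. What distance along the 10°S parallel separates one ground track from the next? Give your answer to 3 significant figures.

2880 km

Semi-major axis a = 6370 + 996 = 7366 km. Period T = 2π√(a³/μ) = 2π√(7366³/398600) = 6291.6 s = 104.86 min.
Node shift per orbit = (6291.6/86166) × 360° = 26.29°.
Equatorial spacing = 26.29 × 111.2 km/° = 2922 km.
At 10° latitude, spacing = 2922 × cos(10°) = 2878 km.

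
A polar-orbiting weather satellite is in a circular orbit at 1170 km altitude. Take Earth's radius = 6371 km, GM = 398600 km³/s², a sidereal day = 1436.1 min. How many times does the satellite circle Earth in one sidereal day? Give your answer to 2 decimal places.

Semi-major axis a = 6371 + 1170 = 7541 km. Period T = 2π√(a³/μ) = 2π√(7541³/398600) = 6517.1 s = 108.62 min.
Orbits per sidereal day = 86166 / 6517.1 = 13.222.

13.22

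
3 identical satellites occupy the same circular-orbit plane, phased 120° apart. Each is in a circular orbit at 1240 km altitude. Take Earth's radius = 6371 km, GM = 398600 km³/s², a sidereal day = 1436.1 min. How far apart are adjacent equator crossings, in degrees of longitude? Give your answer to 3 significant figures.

9.20°

Semi-major axis a = 6371 + 1240 = 7611 km. Period T = 2π√(a³/μ) = 2π√(7611³/398600) = 6608.1 s = 110.13 min.
Single-satellite node shift = (6608.1/86166) × 360° = 27.61°.
With 3 satellites evenly phased, successive equator crossings are 27.61/3 = 9.203° apart.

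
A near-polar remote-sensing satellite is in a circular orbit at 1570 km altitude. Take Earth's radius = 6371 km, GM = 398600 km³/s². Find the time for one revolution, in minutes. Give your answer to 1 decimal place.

117.4 min

Semi-major axis a = 6371 + 1570 = 7941 km. Period T = 2π√(a³/μ) = 2π√(7941³/398600) = 7042.5 s = 117.37 min.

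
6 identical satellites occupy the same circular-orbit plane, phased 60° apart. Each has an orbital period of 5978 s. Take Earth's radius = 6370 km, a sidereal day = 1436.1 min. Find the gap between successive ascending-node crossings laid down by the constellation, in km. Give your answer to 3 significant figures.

Single-satellite node shift = (5978.0/86166) × 360° = 24.98°.
With 6 satellites evenly phased, successive equator crossings are 24.98/6 = 4.163° apart.
That is 4.163 × 111.2 = 463 km at the equator.

463 km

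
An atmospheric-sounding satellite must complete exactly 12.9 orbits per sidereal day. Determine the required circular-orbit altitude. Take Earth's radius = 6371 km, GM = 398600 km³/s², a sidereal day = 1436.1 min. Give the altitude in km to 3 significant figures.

1290 km

Required period T = 86166 / 12.9 = 6679.5 s.
From T = 2π√(a³/μ): a = (μ T²/4π²)^(1/3) = (398600 × 6679.5² / 4π²)^(1/3) = 7666 km.
Altitude h = a − R = 7666 − 6371 = 1295 km.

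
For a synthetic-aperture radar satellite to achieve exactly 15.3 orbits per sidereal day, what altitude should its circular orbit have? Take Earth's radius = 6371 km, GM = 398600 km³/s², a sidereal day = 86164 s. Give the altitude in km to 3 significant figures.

Required period T = 86164 / 15.3 = 5631.6 s.
From T = 2π√(a³/μ): a = (μ T²/4π²)^(1/3) = (398600 × 5631.6² / 4π²)^(1/3) = 6841 km.
Altitude h = a − R = 6841 − 6371 = 470 km.

470 km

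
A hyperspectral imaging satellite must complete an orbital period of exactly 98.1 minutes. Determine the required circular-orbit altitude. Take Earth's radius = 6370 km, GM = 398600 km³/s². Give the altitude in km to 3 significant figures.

676 km

T = 98.1 min = 5886.0 s.
From T = 2π√(a³/μ): a = (μ T²/4π²)^(1/3) = (398600 × 5886.0² / 4π²)^(1/3) = 7046 km.
Altitude h = a − R = 7046 − 6370 = 676 km.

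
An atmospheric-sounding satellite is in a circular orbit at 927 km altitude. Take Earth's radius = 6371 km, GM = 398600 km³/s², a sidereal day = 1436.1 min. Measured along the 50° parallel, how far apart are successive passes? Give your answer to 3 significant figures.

Semi-major axis a = 6371 + 927 = 7298 km. Period T = 2π√(a³/μ) = 2π√(7298³/398600) = 6204.6 s = 103.41 min.
Node shift per orbit = (6204.6/86166) × 360° = 25.92°.
Equatorial spacing = 25.92 × 111.2 km/° = 2882 km.
At 50° latitude, spacing = 2882 × cos(50°) = 1853 km.

1850 km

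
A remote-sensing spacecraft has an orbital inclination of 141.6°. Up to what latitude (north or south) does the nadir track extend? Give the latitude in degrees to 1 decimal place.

Retrograde orbit: the ground track reaches ±(180° − i) = ±(180 − 141.6) = ±38.4°.

38.4°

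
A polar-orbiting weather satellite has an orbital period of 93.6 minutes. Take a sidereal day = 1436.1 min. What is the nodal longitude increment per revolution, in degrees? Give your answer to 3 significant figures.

T = 93.6 min = 5616.0 s.
During one orbit Earth rotates (5616.0 / 86166) × 360° = 23.46°.

23.5°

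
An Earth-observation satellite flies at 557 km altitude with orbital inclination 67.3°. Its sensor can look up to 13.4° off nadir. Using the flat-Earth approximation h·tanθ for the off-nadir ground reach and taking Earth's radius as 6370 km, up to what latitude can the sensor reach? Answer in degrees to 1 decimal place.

68.5°

For a prograde orbit the ground track reaches latitude ±i = ±67.3°.
Sensor half-swath on the ground ≈ 557·tan(13.4°) = 133 km = 1.19° of latitude.
Maximum observable latitude ≈ 67.3 + 1.19 = 68.5°.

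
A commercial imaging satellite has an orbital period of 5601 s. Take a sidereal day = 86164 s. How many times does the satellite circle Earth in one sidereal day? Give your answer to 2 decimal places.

15.38

Orbits per sidereal day = 86164 / 5601.0 = 15.384.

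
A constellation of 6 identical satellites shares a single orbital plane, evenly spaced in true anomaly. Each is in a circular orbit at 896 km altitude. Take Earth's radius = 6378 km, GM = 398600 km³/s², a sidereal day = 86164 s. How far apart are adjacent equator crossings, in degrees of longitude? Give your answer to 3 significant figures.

Semi-major axis a = 6378 + 896 = 7274 km. Period T = 2π√(a³/μ) = 2π√(7274³/398600) = 6174.1 s = 102.90 min.
Single-satellite node shift = (6174.1/86164) × 360° = 25.80°.
With 6 satellites evenly phased, successive equator crossings are 25.80/6 = 4.299° apart.

4.30°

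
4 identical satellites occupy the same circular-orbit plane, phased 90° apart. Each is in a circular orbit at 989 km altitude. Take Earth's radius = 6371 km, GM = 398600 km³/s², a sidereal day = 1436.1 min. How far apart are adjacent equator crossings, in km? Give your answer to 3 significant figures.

Semi-major axis a = 6371 + 989 = 7360 km. Period T = 2π√(a³/μ) = 2π√(7360³/398600) = 6283.9 s = 104.73 min.
Single-satellite node shift = (6283.9/86166) × 360° = 26.25°.
With 4 satellites evenly phased, successive equator crossings are 26.25/4 = 6.563° apart.
That is 6.563 × 111.2 = 730 km at the equator.

730 km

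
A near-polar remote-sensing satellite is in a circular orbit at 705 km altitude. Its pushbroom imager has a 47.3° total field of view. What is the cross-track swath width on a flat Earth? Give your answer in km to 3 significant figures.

617 km

Half-angle = 47.3°/2 = 23.65°.
Swath width ≈ 2h·tan(θ/2) = 2 × 705 × tan(23.65°) = 617.5 km.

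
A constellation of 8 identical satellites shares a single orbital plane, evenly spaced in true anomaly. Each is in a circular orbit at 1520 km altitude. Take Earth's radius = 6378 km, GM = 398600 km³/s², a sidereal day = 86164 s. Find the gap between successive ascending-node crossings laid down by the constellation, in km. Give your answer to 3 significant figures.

406 km

Semi-major axis a = 6378 + 1520 = 7898 km. Period T = 2π√(a³/μ) = 2π√(7898³/398600) = 6985.3 s = 116.42 min.
Single-satellite node shift = (6985.3/86164) × 360° = 29.19°.
With 8 satellites evenly phased, successive equator crossings are 29.19/8 = 3.648° apart.
That is 3.648 × 111.3 = 406 km at the equator.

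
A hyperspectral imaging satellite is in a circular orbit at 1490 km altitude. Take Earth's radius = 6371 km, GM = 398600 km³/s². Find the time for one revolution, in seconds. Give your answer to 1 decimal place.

6936.3 seconds

Semi-major axis a = 6371 + 1490 = 7861 km. Period T = 2π√(a³/μ) = 2π√(7861³/398600) = 6936.3 s = 115.61 min.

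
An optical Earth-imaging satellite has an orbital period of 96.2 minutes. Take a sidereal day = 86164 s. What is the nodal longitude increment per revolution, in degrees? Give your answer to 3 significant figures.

24.1°

T = 96.2 min = 5772.0 s.
During one orbit Earth rotates (5772.0 / 86164) × 360° = 24.12°.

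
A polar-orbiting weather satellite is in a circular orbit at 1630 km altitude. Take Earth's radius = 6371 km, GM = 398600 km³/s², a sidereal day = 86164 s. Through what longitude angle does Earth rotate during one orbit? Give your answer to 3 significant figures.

Semi-major axis a = 6371 + 1630 = 8001 km. Period T = 2π√(a³/μ) = 2π√(8001³/398600) = 7122.4 s = 118.71 min.
During one orbit Earth rotates (7122.4 / 86164) × 360° = 29.76°.

29.8°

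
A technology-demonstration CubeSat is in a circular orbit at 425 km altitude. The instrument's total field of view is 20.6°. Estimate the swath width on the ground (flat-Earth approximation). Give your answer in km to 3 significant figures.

154 km

Half-angle = 20.6°/2 = 10.3°.
Swath width ≈ 2h·tan(θ/2) = 2 × 425 × tan(10.3°) = 154.5 km.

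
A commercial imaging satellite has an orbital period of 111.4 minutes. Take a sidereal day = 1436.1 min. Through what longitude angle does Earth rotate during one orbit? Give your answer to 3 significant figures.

27.9°

T = 111.4 min = 6684.0 s.
During one orbit Earth rotates (6684.0 / 86166) × 360° = 27.93°.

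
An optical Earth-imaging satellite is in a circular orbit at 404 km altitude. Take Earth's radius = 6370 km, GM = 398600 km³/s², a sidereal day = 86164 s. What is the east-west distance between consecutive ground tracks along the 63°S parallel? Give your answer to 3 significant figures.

1170 km

Semi-major axis a = 6370 + 404 = 6774 km. Period T = 2π√(a³/μ) = 2π√(6774³/398600) = 5548.5 s = 92.48 min.
Node shift per orbit = (5548.5/86164) × 360° = 23.18°.
Equatorial spacing = 23.18 × 111.2 km/° = 2577 km.
At 63° latitude, spacing = 2577 × cos(63°) = 1170 km.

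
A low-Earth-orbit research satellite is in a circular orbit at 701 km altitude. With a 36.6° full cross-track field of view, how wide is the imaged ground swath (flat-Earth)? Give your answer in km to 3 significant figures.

Half-angle = 36.6°/2 = 18.3°.
Swath width ≈ 2h·tan(θ/2) = 2 × 701 × tan(18.3°) = 463.7 km.

464 km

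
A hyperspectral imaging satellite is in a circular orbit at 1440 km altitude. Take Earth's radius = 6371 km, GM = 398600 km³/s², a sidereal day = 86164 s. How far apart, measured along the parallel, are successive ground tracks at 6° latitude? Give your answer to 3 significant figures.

Semi-major axis a = 6371 + 1440 = 7811 km. Period T = 2π√(a³/μ) = 2π√(7811³/398600) = 6870.2 s = 114.50 min.
Node shift per orbit = (6870.2/86164) × 360° = 28.70°.
Equatorial spacing = 28.70 × 111.2 km/° = 3192 km.
At 6° latitude, spacing = 3192 × cos(6°) = 3174 km.

3170 km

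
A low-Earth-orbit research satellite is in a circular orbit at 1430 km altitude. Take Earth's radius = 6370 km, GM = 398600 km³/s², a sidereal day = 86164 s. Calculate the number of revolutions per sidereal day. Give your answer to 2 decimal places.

12.57

Semi-major axis a = 6370 + 1430 = 7800 km. Period T = 2π√(a³/μ) = 2π√(7800³/398600) = 6855.7 s = 114.26 min.
Orbits per sidereal day = 86164 / 6855.7 = 12.568.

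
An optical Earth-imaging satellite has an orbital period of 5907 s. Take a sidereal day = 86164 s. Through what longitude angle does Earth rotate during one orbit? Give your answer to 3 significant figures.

During one orbit Earth rotates (5907.0 / 86164) × 360° = 24.68°.

24.7°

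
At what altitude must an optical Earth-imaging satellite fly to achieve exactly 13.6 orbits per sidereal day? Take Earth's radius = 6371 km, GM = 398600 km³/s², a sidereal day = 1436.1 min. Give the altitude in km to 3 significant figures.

Required period T = 86166 / 13.6 = 6335.7 s.
From T = 2π√(a³/μ): a = (μ T²/4π²)^(1/3) = (398600 × 6335.7² / 4π²)^(1/3) = 7400 km.
Altitude h = a − R = 7400 − 6371 = 1029 km.

1030 km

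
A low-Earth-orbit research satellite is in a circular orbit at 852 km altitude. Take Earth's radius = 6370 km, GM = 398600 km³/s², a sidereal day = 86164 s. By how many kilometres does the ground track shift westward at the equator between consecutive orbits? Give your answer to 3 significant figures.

Semi-major axis a = 6370 + 852 = 7222 km. Period T = 2π√(a³/μ) = 2π√(7222³/398600) = 6108.0 s = 101.80 min.
During one orbit Earth rotates (6108.0 / 86164) × 360° = 25.52°.
At the equator that is 25.52° × (2π·6370/360) km/° = 25.52 × 111.2 = 2837 km.

2840 km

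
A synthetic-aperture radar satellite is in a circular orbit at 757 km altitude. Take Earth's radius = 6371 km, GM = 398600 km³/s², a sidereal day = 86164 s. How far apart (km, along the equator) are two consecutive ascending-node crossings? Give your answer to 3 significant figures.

Semi-major axis a = 6371 + 757 = 7128 km. Period T = 2π√(a³/μ) = 2π√(7128³/398600) = 5989.1 s = 99.82 min.
During one orbit Earth rotates (5989.1 / 86164) × 360° = 25.02°.
At the equator that is 25.02° × (2π·6371/360) km/° = 25.02 × 111.2 = 2782 km.

2780 km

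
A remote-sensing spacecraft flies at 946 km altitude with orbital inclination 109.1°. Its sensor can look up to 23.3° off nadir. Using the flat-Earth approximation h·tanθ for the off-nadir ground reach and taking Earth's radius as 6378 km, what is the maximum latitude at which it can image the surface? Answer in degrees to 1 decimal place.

74.6°

Retrograde orbit: the ground track reaches ±(180° − i) = ±(180 − 109.1) = ±70.9°.
Sensor half-swath on the ground ≈ 946·tan(23.3°) = 407 km = 3.66° of latitude.
Maximum observable latitude ≈ 70.9 + 3.66 = 74.6°.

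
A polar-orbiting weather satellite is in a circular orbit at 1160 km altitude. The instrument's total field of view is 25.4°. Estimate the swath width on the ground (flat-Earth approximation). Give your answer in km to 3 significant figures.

Half-angle = 25.4°/2 = 12.7°.
Swath width ≈ 2h·tan(θ/2) = 2 × 1160 × tan(12.7°) = 522.8 km.

523 km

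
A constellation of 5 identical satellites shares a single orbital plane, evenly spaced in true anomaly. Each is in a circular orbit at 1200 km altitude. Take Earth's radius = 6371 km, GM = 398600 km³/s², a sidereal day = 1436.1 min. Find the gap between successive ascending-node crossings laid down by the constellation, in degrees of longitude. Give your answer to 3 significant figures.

Semi-major axis a = 6371 + 1200 = 7571 km. Period T = 2π√(a³/μ) = 2π√(7571³/398600) = 6556.0 s = 109.27 min.
Single-satellite node shift = (6556.0/86166) × 360° = 27.39°.
With 5 satellites evenly phased, successive equator crossings are 27.39/5 = 5.478° apart.

5.48°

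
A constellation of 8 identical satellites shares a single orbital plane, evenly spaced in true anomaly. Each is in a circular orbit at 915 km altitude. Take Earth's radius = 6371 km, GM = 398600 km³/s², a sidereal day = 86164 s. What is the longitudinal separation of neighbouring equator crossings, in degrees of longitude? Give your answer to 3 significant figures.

Semi-major axis a = 6371 + 915 = 7286 km. Period T = 2π√(a³/μ) = 2π√(7286³/398600) = 6189.3 s = 103.16 min.
Single-satellite node shift = (6189.3/86164) × 360° = 25.86°.
With 8 satellites evenly phased, successive equator crossings are 25.86/8 = 3.232° apart.

3.23°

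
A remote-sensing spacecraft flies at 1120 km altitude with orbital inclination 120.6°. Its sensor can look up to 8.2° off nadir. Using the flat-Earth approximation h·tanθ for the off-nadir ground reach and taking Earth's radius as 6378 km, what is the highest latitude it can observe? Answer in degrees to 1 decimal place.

Retrograde orbit: the ground track reaches ±(180° − i) = ±(180 − 120.6) = ±59.4°.
Sensor half-swath on the ground ≈ 1120·tan(8.2°) = 161 km = 1.45° of latitude.
Maximum observable latitude ≈ 59.4 + 1.45 = 60.8°.

60.8°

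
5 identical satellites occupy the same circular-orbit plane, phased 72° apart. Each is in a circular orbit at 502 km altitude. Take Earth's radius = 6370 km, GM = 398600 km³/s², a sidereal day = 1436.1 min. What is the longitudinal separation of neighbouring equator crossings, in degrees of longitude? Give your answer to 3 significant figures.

4.74°

Semi-major axis a = 6370 + 502 = 6872 km. Period T = 2π√(a³/μ) = 2π√(6872³/398600) = 5669.4 s = 94.49 min.
Single-satellite node shift = (5669.4/86166) × 360° = 23.69°.
With 5 satellites evenly phased, successive equator crossings are 23.69/5 = 4.737° apart.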